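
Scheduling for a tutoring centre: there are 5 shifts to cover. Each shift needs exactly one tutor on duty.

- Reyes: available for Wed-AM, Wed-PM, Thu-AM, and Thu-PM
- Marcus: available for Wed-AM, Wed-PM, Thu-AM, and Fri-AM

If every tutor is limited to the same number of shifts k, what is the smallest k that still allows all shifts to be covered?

3

With 2 tutors and 5 worker-slots to fill, someone must work at least ⌈5/2⌉ = 3 shifts, so k ≥ 3.
k = 3 works: Wed-AM→Reyes, Wed-PM→Reyes, Thu-AM→Marcus, Thu-PM→Reyes, Fri-AM→Marcus.
Loads: Reyes 3, Marcus 2 — all ≤ 3.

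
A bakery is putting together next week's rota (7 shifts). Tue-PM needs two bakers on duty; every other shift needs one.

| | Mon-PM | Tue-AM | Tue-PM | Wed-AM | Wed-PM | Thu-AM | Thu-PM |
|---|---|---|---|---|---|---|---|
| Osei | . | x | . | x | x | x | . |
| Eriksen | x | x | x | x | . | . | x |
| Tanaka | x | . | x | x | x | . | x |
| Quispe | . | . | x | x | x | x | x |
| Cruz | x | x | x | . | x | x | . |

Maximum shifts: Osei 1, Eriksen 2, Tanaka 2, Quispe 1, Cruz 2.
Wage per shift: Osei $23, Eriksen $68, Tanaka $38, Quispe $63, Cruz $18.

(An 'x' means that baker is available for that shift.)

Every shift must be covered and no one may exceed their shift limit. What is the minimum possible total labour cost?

$334

Picking the cheapest available baker for each shift independently would cost $189, but that ignores the shift limits.
An optimal schedule: Mon-PM→Eriksen, Tue-AM→Osei, Tue-PM→Tanaka+Cruz, Wed-AM→Tanaka, Wed-PM→Cruz, Thu-AM→Quispe, Thu-PM→Eriksen.
Total: 68 + 23 + 38 + 18 + 38 + 18 + 63 + 68 = $334.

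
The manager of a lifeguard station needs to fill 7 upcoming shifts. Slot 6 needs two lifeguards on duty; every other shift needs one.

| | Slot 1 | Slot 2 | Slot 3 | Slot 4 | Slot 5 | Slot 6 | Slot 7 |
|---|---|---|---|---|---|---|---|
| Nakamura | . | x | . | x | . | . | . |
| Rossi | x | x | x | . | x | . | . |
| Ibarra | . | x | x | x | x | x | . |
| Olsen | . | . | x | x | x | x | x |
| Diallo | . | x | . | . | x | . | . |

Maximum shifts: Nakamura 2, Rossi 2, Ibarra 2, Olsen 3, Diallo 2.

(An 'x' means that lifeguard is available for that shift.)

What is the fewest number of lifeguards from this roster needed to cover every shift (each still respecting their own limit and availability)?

4

8 slots to fill and no one can take more than 3, so at least ⌈8/3⌉ = 3 lifeguards are needed.
Any 3 lifeguards together have capacity at most 3+2+2 = 7 < 8 slots, so 3 can never suffice.
Nakamura, Rossi, Ibarra, and Olsen alone can cover everything: Slot 1→Rossi, Slot 2→Nakamura, Slot 3→Rossi, Slot 4→Nakamura, Slot 5→Ibarra, Slot 6→Ibarra+Olsen, Slot 7→Olsen.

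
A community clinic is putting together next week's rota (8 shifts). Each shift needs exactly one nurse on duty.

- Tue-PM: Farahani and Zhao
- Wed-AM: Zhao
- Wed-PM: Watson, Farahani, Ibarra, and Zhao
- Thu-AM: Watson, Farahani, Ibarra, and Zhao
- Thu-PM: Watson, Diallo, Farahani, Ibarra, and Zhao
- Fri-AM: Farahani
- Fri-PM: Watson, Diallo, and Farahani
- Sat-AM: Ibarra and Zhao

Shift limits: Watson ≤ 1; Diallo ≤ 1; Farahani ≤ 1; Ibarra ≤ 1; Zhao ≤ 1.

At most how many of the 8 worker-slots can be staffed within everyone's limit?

Total capacity across all nurses is 1+1+1+1+1 = 5, and 8 slots are needed, so at most 5 can be filled.
An assignment achieving 5: Wed-AM→Zhao, Thu-PM→Diallo, Fri-AM→Farahani, Fri-PM→Watson, Sat-AM→Ibarra.
Loads: Watson 1/1, Diallo 1/1, Farahani 1/1, Ibarra 1/1, Zhao 1/1.

5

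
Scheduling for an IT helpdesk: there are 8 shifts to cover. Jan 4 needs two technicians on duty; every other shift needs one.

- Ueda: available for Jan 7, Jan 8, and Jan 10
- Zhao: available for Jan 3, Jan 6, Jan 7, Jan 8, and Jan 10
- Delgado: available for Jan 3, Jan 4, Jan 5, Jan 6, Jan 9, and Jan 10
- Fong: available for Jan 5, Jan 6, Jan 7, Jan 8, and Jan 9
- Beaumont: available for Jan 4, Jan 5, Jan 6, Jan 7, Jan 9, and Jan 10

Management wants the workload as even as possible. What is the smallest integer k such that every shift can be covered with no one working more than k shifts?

With 5 technicians and 9 worker-slots to fill, someone must work at least ⌈9/5⌉ = 2 shifts, so k ≥ 2.
k = 2 works: Jan 3→Zhao, Jan 4→Delgado+Beaumont, Jan 5→Delgado, Jan 6→Zhao, Jan 7→Ueda, Jan 8→Ueda, Jan 9→Fong, Jan 10→Beaumont.
Loads: Ueda 2, Zhao 2, Delgado 2, Fong 1, Beaumont 2 — all ≤ 2.

2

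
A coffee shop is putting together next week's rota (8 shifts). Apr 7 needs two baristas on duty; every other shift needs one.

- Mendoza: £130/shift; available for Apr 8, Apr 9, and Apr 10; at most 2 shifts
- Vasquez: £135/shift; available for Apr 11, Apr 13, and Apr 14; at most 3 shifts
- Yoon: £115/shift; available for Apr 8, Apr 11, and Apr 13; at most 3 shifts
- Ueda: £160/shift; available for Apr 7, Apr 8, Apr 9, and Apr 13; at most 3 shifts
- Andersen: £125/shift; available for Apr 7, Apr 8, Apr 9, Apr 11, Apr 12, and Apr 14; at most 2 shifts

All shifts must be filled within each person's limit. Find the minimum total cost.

£1150

Apr 7 can only be covered by Ueda and Andersen, so that assignment is forced.
Apr 10 can only be covered by Mendoza, so that assignment is forced.
Apr 12 can only be covered by Andersen, so that assignment is forced.
Picking the cheapest available barista for each shift independently would cost £1135, but that ignores the shift limits.
An optimal schedule: Apr 7→Andersen+Ueda, Apr 8→Yoon, Apr 9→Mendoza, Apr 10→Mendoza, Apr 11→Yoon, Apr 12→Andersen, Apr 13→Yoon, Apr 14→Vasquez.
Total: 125 + 160 + 115 + 130 + 130 + 115 + 125 + 115 + 135 = £1150.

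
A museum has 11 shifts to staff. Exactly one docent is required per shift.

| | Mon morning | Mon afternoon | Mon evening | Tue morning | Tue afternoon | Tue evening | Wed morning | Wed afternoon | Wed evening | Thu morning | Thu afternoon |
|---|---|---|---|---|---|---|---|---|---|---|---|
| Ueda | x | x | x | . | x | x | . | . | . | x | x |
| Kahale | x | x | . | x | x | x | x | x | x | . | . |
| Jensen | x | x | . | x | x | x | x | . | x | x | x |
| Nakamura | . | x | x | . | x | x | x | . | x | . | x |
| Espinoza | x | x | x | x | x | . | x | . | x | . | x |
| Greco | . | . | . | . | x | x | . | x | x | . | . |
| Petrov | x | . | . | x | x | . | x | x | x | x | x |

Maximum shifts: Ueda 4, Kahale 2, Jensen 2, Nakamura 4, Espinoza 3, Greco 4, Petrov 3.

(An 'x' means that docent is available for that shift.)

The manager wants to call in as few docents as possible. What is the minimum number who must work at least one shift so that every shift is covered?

3

11 slots to fill and no one can take more than 4, so at least ⌈11/4⌉ = 3 docents are needed.
Ueda, Nakamura, and Petrov alone can cover everything: Mon morning→Ueda, Mon afternoon→Ueda, Mon evening→Ueda, Tue morning→Petrov, Tue afternoon→Nakamura, Tue evening→Ueda, Wed morning→Nakamura, Wed afternoon→Petrov, Wed evening→Nakamura, Thu morning→Petrov, Thu afternoon→Nakamura.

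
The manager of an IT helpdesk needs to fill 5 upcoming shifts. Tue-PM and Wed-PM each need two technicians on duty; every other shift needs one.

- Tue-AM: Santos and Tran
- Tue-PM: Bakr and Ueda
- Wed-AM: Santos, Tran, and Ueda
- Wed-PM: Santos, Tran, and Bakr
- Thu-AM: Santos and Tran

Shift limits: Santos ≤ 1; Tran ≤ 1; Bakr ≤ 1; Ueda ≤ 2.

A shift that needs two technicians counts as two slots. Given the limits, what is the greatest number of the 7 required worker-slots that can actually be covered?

5

Total capacity across all technicians is 1+1+1+2 = 5, and 7 slots are needed, so at most 5 can be filled.
An assignment achieving 5: Tue-AM→Santos, Tue-PM→Bakr+Ueda, Wed-AM→Ueda, Thu-AM→Tran.
Loads: Santos 1/1, Tran 1/1, Bakr 1/1, Ueda 2/2.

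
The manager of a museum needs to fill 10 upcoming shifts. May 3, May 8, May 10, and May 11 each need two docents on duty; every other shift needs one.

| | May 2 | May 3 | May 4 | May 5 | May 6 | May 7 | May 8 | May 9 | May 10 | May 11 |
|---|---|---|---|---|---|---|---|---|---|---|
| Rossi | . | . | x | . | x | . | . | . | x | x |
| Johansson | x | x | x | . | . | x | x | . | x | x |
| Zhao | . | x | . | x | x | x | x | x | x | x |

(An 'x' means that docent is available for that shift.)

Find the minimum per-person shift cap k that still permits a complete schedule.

With 3 docents and 14 worker-slots to fill, someone must work at least ⌈14/3⌉ = 5 shifts, so k ≥ 5.
k = 5 works: May 2→Johansson, May 3→Johansson+Zhao, May 4→Rossi, May 5→Zhao, May 6→Rossi, May 7→Johansson, May 8→Johansson+Zhao, May 9→Zhao, May 10→Rossi+Johansson, May 11→Rossi+Zhao.
Loads: Rossi 4, Johansson 5, Zhao 5 — all ≤ 5.

5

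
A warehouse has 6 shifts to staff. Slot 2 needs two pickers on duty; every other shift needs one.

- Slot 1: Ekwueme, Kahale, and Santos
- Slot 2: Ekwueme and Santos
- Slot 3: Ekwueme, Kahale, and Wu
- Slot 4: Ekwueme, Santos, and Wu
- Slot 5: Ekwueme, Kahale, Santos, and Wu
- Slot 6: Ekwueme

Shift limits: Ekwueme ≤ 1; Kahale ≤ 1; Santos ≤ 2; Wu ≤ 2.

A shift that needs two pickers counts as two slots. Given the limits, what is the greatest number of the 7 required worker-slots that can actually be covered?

Total capacity across all pickers is 1+1+2+2 = 6, and 7 slots are needed, so at most 6 can be filled.
An assignment achieving 6: Slot 1→Kahale, Slot 2→Santos, Slot 3→Wu, Slot 4→Santos, Slot 5→Wu, Slot 6→Ekwueme.
Loads: Ekwueme 1/1, Kahale 1/1, Santos 2/2, Wu 2/2.

6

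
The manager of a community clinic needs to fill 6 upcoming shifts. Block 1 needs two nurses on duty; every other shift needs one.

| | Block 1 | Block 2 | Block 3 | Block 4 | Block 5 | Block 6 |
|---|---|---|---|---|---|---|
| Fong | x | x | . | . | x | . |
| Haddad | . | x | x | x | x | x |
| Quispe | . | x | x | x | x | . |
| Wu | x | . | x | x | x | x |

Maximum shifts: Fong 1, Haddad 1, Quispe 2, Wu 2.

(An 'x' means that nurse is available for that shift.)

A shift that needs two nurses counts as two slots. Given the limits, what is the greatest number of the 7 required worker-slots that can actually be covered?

6

Total capacity across all nurses is 1+1+2+2 = 6, and 7 slots are needed, so at most 6 can be filled.
An assignment achieving 6: Block 1→Fong+Wu, Block 2→Quispe, Block 3→Quispe, Block 4→Wu, Block 6→Haddad.
Loads: Fong 1/1, Haddad 1/1, Quispe 2/2, Wu 2/2.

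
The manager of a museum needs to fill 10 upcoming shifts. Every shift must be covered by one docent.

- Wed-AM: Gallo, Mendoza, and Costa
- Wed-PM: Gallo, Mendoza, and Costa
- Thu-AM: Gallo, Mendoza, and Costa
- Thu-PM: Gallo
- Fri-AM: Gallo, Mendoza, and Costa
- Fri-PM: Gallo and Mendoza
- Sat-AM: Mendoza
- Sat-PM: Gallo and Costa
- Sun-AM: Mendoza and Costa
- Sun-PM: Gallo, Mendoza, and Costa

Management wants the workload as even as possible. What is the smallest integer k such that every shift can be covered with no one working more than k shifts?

4

With 3 docents and 10 worker-slots to fill, someone must work at least ⌈10/3⌉ = 4 shifts, so k ≥ 4.
k = 4 works: Wed-AM→Gallo, Wed-PM→Mendoza, Thu-AM→Mendoza, Thu-PM→Gallo, Fri-AM→Costa, Fri-PM→Gallo, Sat-AM→Mendoza, Sat-PM→Gallo, Sun-AM→Mendoza, Sun-PM→Costa.
Loads: Gallo 4, Mendoza 4, Costa 2 — all ≤ 4.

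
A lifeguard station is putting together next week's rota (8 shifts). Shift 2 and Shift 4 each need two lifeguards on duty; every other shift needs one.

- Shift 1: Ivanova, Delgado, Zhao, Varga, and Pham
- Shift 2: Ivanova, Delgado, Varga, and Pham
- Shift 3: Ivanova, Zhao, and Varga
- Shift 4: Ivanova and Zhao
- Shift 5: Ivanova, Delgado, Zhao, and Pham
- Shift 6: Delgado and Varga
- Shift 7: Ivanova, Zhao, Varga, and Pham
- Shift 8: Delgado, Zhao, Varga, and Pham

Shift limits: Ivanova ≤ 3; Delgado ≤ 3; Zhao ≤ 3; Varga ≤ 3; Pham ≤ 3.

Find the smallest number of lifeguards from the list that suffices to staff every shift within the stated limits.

4

10 slots to fill and no one can take more than 3, so at least ⌈10/3⌉ = 4 lifeguards are needed.
Ivanova, Delgado, Zhao, and Varga alone can cover everything: Shift 1→Varga, Shift 2→Ivanova+Delgado, Shift 3→Ivanova, Shift 4→Ivanova+Zhao, Shift 5→Delgado, Shift 6→Delgado, Shift 7→Zhao, Shift 8→Zhao.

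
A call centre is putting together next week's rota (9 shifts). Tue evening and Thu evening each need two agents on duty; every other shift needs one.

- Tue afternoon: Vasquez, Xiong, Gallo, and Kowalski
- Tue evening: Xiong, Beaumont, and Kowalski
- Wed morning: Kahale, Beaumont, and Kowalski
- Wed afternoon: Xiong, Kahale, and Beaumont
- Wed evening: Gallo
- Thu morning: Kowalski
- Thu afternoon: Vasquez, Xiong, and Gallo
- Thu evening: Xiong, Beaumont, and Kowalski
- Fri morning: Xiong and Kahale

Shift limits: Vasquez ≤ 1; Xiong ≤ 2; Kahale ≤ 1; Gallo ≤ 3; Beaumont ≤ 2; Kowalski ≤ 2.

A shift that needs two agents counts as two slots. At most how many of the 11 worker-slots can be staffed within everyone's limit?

10

Total capacity across all agents is 1+2+1+3+2+2 = 11, and 11 slots are needed, so at most 11 can be filled.
An assignment achieving 10: Tue afternoon→Gallo, Tue evening→Xiong+Beaumont, Wed morning→Kahale, Wed afternoon→Beaumont, Wed evening→Gallo, Thu morning→Kowalski, Thu afternoon→Vasquez, Thu evening→Kowalski, Fri morning→Xiong.
Loads: Vasquez 1/1, Xiong 2/2, Kahale 1/1, Gallo 2/3, Beaumont 2/2, Kowalski 2/2.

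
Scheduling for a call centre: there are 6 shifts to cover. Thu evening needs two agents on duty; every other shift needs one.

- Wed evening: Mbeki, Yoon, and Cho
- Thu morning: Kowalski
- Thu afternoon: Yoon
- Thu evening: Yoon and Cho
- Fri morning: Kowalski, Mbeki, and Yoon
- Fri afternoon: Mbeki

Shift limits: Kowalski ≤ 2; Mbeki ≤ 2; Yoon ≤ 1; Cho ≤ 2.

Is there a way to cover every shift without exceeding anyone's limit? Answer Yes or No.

Total capacity is 7 and 7 slots are needed, so capacity alone doesn't rule it out.
Shifts {Thu afternoon, Thu evening} need 3 worker-slots in total, but the agents available for any of those shifts (Yoon and Cho) can supply at most 2 among them. So no valid schedule exists.

No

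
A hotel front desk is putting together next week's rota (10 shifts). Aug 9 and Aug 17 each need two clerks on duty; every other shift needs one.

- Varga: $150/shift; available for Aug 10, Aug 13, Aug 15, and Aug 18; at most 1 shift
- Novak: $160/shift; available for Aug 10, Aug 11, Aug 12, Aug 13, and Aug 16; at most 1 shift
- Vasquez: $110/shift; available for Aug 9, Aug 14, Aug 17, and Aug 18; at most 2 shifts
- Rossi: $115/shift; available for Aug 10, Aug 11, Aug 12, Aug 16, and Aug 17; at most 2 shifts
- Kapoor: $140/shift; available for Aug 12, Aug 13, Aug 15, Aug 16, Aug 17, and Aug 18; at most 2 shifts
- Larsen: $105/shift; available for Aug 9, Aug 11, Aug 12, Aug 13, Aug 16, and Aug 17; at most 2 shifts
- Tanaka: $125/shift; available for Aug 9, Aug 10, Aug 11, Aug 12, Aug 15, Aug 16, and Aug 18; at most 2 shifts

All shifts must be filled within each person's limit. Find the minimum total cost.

$1500

Aug 14 can only be covered by Vasquez, so that assignment is forced.
Picking the cheapest available clerk for each shift independently would cost $1310, but that ignores the shift limits.
An optimal schedule: Aug 9→Vasquez+Larsen, Aug 10→Novak, Aug 11→Rossi, Aug 12→Tanaka, Aug 13→Kapoor, Aug 14→Vasquez, Aug 15→Varga, Aug 16→Tanaka, Aug 17→Rossi+Larsen, Aug 18→Kapoor.
Total: 110 + 105 + 160 + 115 + 125 + 140 + 110 + 150 + 125 + 115 + 105 + 140 = $1500.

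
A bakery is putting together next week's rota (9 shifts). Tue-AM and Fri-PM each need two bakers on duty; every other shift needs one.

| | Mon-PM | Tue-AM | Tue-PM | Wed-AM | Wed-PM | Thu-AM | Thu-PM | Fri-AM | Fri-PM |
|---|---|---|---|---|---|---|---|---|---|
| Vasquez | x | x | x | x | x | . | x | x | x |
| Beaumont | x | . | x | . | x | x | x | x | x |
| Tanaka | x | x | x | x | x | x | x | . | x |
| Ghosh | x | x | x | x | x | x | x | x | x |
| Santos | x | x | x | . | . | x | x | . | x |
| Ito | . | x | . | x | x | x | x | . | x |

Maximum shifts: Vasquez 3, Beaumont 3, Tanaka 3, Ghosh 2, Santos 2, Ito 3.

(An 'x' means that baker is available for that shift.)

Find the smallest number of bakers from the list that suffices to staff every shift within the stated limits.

11 slots to fill and no one can take more than 3, so at least ⌈11/3⌉ = 4 bakers are needed.
Vasquez, Beaumont, Tanaka, and Ghosh alone can cover everything: Mon-PM→Beaumont, Tue-AM→Vasquez+Tanaka, Tue-PM→Beaumont, Wed-AM→Vasquez, Wed-PM→Tanaka, Thu-AM→Beaumont, Thu-PM→Ghosh, Fri-AM→Vasquez, Fri-PM→Tanaka+Ghosh.

4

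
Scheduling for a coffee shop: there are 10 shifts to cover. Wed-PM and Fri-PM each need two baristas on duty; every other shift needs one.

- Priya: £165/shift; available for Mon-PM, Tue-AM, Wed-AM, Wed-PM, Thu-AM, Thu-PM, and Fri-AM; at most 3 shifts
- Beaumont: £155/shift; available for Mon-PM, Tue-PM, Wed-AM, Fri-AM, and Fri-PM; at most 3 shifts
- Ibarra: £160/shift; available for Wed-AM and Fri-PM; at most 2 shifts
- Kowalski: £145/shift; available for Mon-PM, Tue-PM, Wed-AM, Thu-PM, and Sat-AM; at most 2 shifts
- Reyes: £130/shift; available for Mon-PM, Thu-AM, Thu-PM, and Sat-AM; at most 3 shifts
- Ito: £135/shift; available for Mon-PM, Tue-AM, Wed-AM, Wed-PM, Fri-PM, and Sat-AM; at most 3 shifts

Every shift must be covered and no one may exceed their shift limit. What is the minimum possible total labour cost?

Wed-PM can only be covered by Priya and Ito, so that assignment is forced.
Picking the cheapest available barista for each shift independently would cost £1680, but that ignores the shift limits.
An optimal schedule: Mon-PM→Kowalski, Tue-AM→Ito, Tue-PM→Kowalski, Wed-AM→Beaumont, Wed-PM→Ito+Priya, Thu-AM→Reyes, Thu-PM→Reyes, Fri-AM→Beaumont, Fri-PM→Ito+Beaumont, Sat-AM→Reyes.
Total: 145 + 135 + 145 + 155 + 135 + 165 + 130 + 130 + 155 + 135 + 155 + 130 = £1715.

£1715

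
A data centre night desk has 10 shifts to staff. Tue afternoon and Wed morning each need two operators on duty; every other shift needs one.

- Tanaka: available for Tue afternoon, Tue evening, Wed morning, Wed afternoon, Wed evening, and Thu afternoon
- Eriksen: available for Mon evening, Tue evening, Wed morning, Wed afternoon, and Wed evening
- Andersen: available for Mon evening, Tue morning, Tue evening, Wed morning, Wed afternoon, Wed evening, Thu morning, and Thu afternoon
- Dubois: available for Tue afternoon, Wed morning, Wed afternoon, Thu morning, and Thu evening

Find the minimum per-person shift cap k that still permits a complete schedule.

With 4 operators and 12 worker-slots to fill, someone must work at least ⌈12/4⌉ = 3 shifts, so k ≥ 3.
k = 3 works: Mon evening→Eriksen, Tue morning→Andersen, Tue afternoon→Tanaka+Dubois, Tue evening→Tanaka, Wed morning→Andersen+Dubois, Wed afternoon→Eriksen, Wed evening→Eriksen, Thu morning→Andersen, Thu afternoon→Tanaka, Thu evening→Dubois.
Loads: Tanaka 3, Eriksen 3, Andersen 3, Dubois 3 — all ≤ 3.

3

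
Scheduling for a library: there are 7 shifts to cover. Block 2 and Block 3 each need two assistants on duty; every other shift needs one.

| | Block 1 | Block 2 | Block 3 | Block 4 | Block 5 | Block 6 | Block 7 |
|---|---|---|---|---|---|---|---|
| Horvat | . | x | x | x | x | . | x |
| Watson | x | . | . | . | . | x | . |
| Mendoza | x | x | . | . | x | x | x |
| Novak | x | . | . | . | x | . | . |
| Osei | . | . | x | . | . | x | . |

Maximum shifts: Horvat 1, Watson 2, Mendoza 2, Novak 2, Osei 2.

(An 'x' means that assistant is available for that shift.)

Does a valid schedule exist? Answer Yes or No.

No

Total capacity is 9 and 9 slots are needed, so capacity alone doesn't rule it out.
Shifts {Block 2, Block 3} need 4 worker-slots in total, but the assistants available for any of those shifts (Horvat, Mendoza, and Osei) can supply at most 3 among them. So no valid schedule exists.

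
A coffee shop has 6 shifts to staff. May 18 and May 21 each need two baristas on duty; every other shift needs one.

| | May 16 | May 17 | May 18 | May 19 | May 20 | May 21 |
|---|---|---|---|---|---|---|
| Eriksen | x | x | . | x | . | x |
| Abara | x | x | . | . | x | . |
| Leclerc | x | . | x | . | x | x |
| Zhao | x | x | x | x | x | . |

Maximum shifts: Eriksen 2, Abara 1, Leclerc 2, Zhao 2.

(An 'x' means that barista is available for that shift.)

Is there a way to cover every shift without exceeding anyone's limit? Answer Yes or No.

Total capacity is 2+1+2+2 = 7 but 8 worker-slots are needed — infeasible.

No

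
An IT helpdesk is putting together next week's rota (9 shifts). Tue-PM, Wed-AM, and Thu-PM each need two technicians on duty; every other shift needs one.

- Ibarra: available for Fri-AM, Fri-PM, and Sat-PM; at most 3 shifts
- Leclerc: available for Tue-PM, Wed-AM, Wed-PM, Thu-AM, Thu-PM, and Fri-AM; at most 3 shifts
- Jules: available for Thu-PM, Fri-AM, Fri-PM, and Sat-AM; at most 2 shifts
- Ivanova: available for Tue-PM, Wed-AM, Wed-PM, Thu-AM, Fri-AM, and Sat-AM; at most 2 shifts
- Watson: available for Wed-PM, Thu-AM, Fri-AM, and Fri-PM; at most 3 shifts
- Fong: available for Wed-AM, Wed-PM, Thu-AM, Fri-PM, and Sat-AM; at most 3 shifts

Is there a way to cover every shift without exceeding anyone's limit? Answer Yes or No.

Yes

Tue-PM can only be covered by Leclerc and Ivanova, so that assignment is forced.
Thu-PM can only be covered by Leclerc and Jules, so that assignment is forced.
Sat-PM can only be covered by Ibarra, so that assignment is forced.
One valid schedule: Tue-PM→Leclerc+Ivanova, Wed-AM→Leclerc+Ivanova, Wed-PM→Watson, Thu-AM→Watson, Thu-PM→Leclerc+Jules, Fri-AM→Ibarra, Fri-PM→Ibarra, Sat-AM→Jules, Sat-PM→Ibarra.
Loads: Ibarra 3/3, Leclerc 3/3, Jules 2/2, Ivanova 2/2, Watson 2/3, Fong 0/3 — all within limits.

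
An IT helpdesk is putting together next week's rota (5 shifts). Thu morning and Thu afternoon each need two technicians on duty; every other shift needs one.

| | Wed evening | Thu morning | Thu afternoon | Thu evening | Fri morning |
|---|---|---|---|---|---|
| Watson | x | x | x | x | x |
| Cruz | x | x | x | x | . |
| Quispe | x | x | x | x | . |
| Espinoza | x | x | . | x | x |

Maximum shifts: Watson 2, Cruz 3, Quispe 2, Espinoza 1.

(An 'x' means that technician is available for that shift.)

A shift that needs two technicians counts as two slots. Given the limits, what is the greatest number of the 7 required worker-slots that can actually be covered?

Total capacity across all technicians is 2+3+2+1 = 8, and 7 slots are needed, so at most 7 can be filled.
An assignment achieving 7: Wed evening→Cruz, Thu morning→Cruz+Quispe, Thu afternoon→Watson+Cruz, Thu evening→Quispe, Fri morning→Watson.
Loads: Watson 2/2, Cruz 3/3, Quispe 2/2, Espinoza 0/1.

7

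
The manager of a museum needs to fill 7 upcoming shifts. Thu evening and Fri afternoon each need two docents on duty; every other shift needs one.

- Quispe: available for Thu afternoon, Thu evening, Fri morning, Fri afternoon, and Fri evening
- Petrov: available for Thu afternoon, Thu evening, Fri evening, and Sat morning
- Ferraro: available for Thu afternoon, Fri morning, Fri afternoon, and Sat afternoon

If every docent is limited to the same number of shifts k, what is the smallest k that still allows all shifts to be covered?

3

With 3 docents and 9 worker-slots to fill, someone must work at least ⌈9/3⌉ = 3 shifts, so k ≥ 3.
k = 3 works: Thu afternoon→Ferraro, Thu evening→Quispe+Petrov, Fri morning→Quispe, Fri afternoon→Quispe+Ferraro, Fri evening→Petrov, Sat morning→Petrov, Sat afternoon→Ferraro.
Loads: Quispe 3, Petrov 3, Ferraro 3 — all ≤ 3.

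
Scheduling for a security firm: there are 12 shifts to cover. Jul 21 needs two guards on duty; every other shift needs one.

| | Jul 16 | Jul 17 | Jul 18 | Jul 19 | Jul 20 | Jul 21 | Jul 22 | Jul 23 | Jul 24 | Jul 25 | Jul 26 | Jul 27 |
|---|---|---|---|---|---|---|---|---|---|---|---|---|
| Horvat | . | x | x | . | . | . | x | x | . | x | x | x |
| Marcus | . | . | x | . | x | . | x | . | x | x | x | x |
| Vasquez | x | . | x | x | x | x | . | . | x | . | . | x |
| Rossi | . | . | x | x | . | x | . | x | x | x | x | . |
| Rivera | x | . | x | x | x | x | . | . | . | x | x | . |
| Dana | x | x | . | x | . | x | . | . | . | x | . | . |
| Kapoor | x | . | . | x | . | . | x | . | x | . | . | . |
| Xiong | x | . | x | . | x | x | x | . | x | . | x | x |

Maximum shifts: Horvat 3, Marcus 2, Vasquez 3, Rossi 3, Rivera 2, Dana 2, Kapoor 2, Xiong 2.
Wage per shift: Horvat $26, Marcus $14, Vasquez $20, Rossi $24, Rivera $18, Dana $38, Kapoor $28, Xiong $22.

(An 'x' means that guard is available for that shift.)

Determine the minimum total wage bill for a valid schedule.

$266

Picking the cheapest available guard for each shift independently would cost $222, but that ignores the shift limits.
An optimal schedule: Jul 16→Rivera, Jul 17→Horvat, Jul 18→Vasquez, Jul 19→Rivera, Jul 20→Marcus, Jul 21→Xiong+Rossi, Jul 22→Marcus, Jul 23→Rossi, Jul 24→Vasquez, Jul 25→Rossi, Jul 26→Xiong, Jul 27→Vasquez.
Total: 18 + 26 + 20 + 18 + 14 + 22 + 24 + 14 + 24 + 20 + 24 + 22 + 20 = $266.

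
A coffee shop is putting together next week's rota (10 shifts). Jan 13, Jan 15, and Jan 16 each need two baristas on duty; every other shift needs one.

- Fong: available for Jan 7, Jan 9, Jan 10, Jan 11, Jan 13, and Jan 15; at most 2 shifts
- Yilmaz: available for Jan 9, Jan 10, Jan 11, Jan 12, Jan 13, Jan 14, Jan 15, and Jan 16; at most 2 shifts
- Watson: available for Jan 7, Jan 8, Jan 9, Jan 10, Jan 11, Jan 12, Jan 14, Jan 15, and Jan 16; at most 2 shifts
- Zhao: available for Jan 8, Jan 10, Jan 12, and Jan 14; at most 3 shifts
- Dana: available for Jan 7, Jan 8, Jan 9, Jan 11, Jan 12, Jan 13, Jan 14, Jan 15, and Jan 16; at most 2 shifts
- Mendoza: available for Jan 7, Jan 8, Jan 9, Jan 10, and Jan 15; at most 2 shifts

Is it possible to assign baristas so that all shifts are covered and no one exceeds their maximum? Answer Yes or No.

Yes

One valid schedule: Jan 7→Fong, Jan 8→Watson, Jan 9→Mendoza, Jan 10→Zhao, Jan 11→Dana, Jan 12→Zhao, Jan 13→Fong+Yilmaz, Jan 14→Zhao, Jan 15→Dana+Mendoza, Jan 16→Yilmaz+Watson.
Loads: Fong 2/2, Yilmaz 2/2, Watson 2/2, Zhao 3/3, Dana 2/2, Mendoza 2/2 — all within limits.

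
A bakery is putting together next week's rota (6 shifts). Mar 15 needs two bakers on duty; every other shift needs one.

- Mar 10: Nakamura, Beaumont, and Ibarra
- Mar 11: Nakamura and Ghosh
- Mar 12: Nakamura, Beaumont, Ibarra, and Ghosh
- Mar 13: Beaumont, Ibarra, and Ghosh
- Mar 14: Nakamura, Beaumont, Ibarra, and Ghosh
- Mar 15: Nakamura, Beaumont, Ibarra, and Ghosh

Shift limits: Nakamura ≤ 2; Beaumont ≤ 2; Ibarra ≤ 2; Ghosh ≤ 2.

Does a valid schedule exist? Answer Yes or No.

One valid schedule: Mar 10→Nakamura, Mar 11→Nakamura, Mar 12→Beaumont, Mar 13→Beaumont, Mar 14→Ibarra, Mar 15→Ibarra+Ghosh.
Loads: Nakamura 2/2, Beaumont 2/2, Ibarra 2/2, Ghosh 1/2 — all within limits.

Yes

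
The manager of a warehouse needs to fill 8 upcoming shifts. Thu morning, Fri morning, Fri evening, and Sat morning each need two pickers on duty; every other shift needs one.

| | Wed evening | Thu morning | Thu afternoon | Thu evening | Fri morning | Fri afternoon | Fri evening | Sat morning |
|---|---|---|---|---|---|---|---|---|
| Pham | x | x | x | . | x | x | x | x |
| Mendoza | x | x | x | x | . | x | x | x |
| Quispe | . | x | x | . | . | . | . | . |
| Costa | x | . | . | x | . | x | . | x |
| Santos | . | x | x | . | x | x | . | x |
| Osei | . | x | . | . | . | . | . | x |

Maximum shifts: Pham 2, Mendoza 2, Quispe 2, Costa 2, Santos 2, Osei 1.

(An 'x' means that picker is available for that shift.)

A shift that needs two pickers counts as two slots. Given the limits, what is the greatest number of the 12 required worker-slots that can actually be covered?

Total capacity across all pickers is 2+2+2+2+2+1 = 11, and 12 slots are needed, so at most 11 can be filled.
An assignment achieving 11: Wed evening→Costa, Thu morning→Quispe+Santos, Thu afternoon→Quispe, Thu evening→Mendoza, Fri morning→Pham+Santos, Fri afternoon→Costa, Fri evening→Pham+Mendoza, Sat morning→Osei.
Loads: Pham 2/2, Mendoza 2/2, Quispe 2/2, Costa 2/2, Santos 2/2, Osei 1/1.

11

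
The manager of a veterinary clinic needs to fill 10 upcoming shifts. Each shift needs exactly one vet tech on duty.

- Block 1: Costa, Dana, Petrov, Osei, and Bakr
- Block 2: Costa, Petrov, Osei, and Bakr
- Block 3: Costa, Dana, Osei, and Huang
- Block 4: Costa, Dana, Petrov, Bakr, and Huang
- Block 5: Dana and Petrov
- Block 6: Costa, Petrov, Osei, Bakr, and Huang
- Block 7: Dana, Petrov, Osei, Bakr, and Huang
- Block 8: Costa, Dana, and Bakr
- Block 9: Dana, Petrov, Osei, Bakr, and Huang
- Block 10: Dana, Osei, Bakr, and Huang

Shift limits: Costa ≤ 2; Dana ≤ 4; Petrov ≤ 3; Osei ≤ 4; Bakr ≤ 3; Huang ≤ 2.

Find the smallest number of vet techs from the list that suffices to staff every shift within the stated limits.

10 slots to fill and no one can take more than 4, so at least ⌈10/4⌉ = 3 vet techs are needed.
Costa, Dana, and Osei alone can cover everything: Block 1→Osei, Block 2→Costa, Block 3→Osei, Block 4→Costa, Block 5→Dana, Block 6→Osei, Block 7→Dana, Block 8→Dana, Block 9→Dana, Block 10→Osei.

3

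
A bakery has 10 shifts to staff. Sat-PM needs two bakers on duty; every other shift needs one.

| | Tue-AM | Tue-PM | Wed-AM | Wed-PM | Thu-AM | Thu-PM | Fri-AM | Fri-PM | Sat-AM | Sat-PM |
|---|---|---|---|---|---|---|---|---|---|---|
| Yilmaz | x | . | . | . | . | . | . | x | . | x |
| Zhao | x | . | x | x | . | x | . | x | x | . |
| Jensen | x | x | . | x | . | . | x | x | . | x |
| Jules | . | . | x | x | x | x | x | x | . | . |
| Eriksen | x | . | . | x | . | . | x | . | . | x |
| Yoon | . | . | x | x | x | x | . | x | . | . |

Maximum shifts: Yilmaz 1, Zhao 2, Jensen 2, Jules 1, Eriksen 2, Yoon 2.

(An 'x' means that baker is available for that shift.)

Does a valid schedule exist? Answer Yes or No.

Total capacity is 1+2+2+1+2+2 = 10 but 11 worker-slots are needed — infeasible.

No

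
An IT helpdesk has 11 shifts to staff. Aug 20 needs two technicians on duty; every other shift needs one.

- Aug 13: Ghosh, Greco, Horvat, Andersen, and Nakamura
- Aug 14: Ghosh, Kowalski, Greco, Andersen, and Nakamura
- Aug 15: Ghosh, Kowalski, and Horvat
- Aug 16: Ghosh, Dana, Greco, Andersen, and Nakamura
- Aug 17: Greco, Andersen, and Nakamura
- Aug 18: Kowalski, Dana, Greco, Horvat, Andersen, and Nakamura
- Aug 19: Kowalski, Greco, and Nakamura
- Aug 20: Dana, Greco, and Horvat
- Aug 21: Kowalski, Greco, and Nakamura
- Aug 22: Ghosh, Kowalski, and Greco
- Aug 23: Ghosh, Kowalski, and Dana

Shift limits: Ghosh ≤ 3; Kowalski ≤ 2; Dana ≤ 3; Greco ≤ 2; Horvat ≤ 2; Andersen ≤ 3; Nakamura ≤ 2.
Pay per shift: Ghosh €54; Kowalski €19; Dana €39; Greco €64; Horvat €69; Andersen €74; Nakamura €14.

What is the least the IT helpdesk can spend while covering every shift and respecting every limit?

Picking the cheapest available technician for each shift independently would cost €258, but that ignores the shift limits.
An optimal schedule: Aug 13→Ghosh, Aug 14→Ghosh, Aug 15→Kowalski, Aug 16→Dana, Aug 17→Nakamura, Aug 18→Greco, Aug 19→Nakamura, Aug 20→Dana+Greco, Aug 21→Kowalski, Aug 22→Ghosh, Aug 23→Dana.
Total: 54 + 54 + 19 + 39 + 14 + 64 + 14 + 39 + 64 + 19 + 54 + 39 = €473.

€473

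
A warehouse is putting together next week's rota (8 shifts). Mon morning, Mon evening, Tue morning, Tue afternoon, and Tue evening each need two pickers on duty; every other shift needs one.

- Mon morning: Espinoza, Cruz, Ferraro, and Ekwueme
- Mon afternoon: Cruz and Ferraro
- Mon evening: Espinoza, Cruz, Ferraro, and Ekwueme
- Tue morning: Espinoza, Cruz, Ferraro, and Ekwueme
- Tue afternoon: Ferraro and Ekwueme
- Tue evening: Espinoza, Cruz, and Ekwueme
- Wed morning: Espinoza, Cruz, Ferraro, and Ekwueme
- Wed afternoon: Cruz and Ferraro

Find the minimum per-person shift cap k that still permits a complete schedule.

With 4 pickers and 13 worker-slots to fill, someone must work at least ⌈13/4⌉ = 4 shifts, so k ≥ 4.
k = 4 works: Mon morning→Espinoza+Cruz, Mon afternoon→Cruz, Mon evening→Espinoza+Ferraro, Tue morning→Ferraro+Ekwueme, Tue afternoon→Ferraro+Ekwueme, Tue evening→Espinoza+Cruz, Wed morning→Espinoza, Wed afternoon→Cruz.
Loads: Espinoza 4, Cruz 4, Ferraro 3, Ekwueme 2 — all ≤ 4.

4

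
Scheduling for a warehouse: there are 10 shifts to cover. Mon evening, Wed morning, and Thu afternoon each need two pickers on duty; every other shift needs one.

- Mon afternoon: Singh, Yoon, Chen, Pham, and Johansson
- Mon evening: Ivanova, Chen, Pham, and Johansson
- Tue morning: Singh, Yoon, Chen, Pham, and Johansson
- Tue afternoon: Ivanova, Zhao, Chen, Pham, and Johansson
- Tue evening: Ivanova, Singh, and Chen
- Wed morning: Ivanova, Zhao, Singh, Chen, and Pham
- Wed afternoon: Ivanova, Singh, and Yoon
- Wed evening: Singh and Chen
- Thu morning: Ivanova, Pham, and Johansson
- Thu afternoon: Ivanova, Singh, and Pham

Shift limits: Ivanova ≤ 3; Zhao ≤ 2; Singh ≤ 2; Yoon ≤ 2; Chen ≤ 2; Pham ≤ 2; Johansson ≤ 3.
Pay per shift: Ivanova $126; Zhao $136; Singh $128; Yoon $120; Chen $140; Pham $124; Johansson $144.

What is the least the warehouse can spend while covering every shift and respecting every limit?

Picking the cheapest available picker for each shift independently would cost $1612, but that ignores the shift limits.
An optimal schedule: Mon afternoon→Yoon, Mon evening→Chen+Pham, Tue morning→Yoon, Tue afternoon→Zhao, Tue evening→Ivanova, Wed morning→Zhao+Chen, Wed afternoon→Ivanova, Wed evening→Singh, Thu morning→Ivanova, Thu afternoon→Singh+Pham.
Total: 120 + 140 + 124 + 120 + 136 + 126 + 136 + 140 + 126 + 128 + 126 + 128 + 124 = $1674.

$1674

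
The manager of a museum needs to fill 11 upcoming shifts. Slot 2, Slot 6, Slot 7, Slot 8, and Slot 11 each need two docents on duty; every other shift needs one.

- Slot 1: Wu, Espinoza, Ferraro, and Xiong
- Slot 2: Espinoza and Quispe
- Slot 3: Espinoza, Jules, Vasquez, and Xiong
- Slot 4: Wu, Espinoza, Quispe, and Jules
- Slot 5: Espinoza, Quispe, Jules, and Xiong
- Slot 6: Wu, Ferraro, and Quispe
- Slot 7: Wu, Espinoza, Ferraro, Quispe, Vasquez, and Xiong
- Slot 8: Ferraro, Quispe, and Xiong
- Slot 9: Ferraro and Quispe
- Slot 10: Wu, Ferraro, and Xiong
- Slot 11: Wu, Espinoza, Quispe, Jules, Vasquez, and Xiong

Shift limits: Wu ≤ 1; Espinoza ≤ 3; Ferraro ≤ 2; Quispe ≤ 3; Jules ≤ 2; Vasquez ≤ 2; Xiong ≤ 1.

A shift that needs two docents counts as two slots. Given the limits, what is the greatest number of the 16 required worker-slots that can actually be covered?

14

Total capacity across all docents is 1+3+2+3+2+2+1 = 14, and 16 slots are needed, so at most 14 can be filled.
An assignment achieving 14: Slot 1→Espinoza, Slot 2→Espinoza+Quispe, Slot 3→Espinoza, Slot 4→Quispe, Slot 5→Jules, Slot 6→Wu+Ferraro, Slot 7→Vasquez, Slot 8→Quispe+Xiong, Slot 9→Ferraro, Slot 11→Jules+Vasquez.
Loads: Wu 1/1, Espinoza 3/3, Ferraro 2/2, Quispe 3/3, Jules 2/2, Vasquez 2/2, Xiong 1/1.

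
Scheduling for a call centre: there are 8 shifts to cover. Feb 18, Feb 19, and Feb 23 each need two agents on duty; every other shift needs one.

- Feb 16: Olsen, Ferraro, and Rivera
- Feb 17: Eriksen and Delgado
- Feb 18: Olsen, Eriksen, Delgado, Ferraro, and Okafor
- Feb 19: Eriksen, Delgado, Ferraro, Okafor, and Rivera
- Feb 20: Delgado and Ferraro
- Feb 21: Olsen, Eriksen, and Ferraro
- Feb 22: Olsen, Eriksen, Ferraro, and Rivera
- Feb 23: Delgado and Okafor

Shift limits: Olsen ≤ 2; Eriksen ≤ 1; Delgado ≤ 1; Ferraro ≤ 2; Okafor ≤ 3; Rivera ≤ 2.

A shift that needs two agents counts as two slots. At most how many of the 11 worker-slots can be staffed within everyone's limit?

Total capacity across all agents is 2+1+1+2+3+2 = 11, and 11 slots are needed, so at most 11 can be filled.
An assignment achieving 11: Feb 16→Olsen, Feb 17→Eriksen, Feb 18→Ferraro+Okafor, Feb 19→Okafor+Rivera, Feb 20→Ferraro, Feb 21→Olsen, Feb 22→Rivera, Feb 23→Delgado+Okafor.
Loads: Olsen 2/2, Eriksen 1/1, Delgado 1/1, Ferraro 2/2, Okafor 3/3, Rivera 2/2.

11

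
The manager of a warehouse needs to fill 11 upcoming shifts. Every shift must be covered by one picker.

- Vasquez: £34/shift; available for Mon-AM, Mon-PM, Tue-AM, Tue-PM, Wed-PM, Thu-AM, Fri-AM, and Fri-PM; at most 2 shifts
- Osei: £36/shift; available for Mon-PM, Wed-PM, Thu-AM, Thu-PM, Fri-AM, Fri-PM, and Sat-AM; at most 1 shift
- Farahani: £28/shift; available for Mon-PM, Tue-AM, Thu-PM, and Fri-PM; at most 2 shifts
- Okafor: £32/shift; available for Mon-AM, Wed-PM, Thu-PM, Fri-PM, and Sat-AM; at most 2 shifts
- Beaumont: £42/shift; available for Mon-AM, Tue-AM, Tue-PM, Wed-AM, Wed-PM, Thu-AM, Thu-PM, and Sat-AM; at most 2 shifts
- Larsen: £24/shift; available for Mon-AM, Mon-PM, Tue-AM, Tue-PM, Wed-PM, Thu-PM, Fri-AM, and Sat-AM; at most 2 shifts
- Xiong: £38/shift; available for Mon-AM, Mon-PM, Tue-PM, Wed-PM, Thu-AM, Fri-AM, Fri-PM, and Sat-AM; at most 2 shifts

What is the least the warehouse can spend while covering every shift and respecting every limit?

£352

Wed-AM can only be covered by Beaumont, so that assignment is forced.
Picking the cheapest available picker for each shift independently would cost £296, but that ignores the shift limits.
An optimal schedule: Mon-AM→Okafor, Mon-PM→Farahani, Tue-AM→Larsen, Tue-PM→Larsen, Wed-AM→Beaumont, Wed-PM→Xiong, Thu-AM→Vasquez, Thu-PM→Farahani, Fri-AM→Vasquez, Fri-PM→Okafor, Sat-AM→Osei.
Total: 32 + 28 + 24 + 24 + 42 + 38 + 34 + 28 + 34 + 32 + 36 = £352.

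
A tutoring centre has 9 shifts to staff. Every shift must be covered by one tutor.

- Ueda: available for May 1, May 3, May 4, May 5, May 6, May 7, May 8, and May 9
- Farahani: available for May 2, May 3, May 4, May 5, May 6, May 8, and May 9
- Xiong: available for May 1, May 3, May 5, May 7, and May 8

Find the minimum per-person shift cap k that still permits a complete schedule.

3

With 3 tutors and 9 worker-slots to fill, someone must work at least ⌈9/3⌉ = 3 shifts, so k ≥ 3.
k = 3 works: May 1→Ueda, May 2→Farahani, May 3→Farahani, May 4→Ueda, May 5→Xiong, May 6→Ueda, May 7→Xiong, May 8→Xiong, May 9→Farahani.
Loads: Ueda 3, Farahani 3, Xiong 3 — all ≤ 3.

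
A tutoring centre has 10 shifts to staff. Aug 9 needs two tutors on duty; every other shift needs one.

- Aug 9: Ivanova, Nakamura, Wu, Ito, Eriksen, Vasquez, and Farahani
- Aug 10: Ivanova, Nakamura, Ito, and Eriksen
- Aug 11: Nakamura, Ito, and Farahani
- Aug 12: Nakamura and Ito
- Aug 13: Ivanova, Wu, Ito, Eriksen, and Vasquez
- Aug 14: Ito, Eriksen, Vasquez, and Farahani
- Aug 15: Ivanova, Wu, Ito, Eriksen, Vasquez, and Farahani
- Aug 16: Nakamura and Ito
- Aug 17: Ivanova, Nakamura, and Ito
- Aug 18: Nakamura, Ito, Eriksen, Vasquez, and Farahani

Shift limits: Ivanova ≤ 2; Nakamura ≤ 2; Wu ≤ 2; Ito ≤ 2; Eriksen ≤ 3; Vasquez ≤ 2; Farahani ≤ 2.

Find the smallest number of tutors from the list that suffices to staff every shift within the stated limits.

5

11 slots to fill and no one can take more than 3, so at least ⌈11/3⌉ = 4 tutors are needed.
Any 4 tutors together have capacity at most 3+2+2+2 = 9 < 11 slots, so 4 can never suffice.
Ivanova, Nakamura, Wu, Ito, and Eriksen alone can cover everything: Aug 9→Wu+Eriksen, Aug 10→Ivanova, Aug 11→Nakamura, Aug 12→Nakamura, Aug 13→Wu, Aug 14→Ito, Aug 15→Eriksen, Aug 16→Ito, Aug 17→Ivanova, Aug 18→Eriksen.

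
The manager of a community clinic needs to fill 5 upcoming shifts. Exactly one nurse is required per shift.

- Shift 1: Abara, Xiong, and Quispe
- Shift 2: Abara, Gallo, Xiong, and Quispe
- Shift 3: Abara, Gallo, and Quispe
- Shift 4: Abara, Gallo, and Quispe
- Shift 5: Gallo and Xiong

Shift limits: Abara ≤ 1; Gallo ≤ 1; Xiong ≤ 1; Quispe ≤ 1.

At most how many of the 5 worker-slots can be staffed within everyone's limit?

Total capacity across all nurses is 1+1+1+1 = 4, and 5 slots are needed, so at most 4 can be filled.
An assignment achieving 4: Shift 1→Abara, Shift 2→Xiong, Shift 3→Quispe, Shift 5→Gallo.
Loads: Abara 1/1, Gallo 1/1, Xiong 1/1, Quispe 1/1.

4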